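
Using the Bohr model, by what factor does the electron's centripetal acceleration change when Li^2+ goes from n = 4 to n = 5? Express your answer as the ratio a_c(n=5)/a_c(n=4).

a_c ∝ Z^3 · n^-4; with Z fixed, a_c ∝ n^-4.
a_c(n=5)/a_c(n=4) = (5/4)^-4 = 256/625

256/625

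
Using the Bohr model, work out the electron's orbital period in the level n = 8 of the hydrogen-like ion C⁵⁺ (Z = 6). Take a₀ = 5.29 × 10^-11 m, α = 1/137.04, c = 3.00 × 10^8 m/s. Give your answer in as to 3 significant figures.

r = n²a₀/Z = 8²·5.29 × 10^-11/6 = 5.64 × 10^-10 m
v = Zαc/n = 6·0.00730·3.00 × 10^8/8 = 1.64 × 10^6 m/s
T = 2πr/v = 2.16 × 10^-15 s = 2160 as

2160 as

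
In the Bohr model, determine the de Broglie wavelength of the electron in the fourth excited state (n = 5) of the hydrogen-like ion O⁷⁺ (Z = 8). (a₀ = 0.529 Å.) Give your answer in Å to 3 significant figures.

2.08 Å

The Bohr quantisation condition is nλ = 2πr_n.
r_n = n²a₀/Z = 1.65 Å
λ = 2πr_n/n = 2π·1.65/5 = 2.08 Å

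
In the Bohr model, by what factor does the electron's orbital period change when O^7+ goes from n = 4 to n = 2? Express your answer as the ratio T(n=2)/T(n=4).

1/8

T ∝ Z^-2 · n^3; with Z fixed, T ∝ n^3.
T(n=2)/T(n=4) = (2/4)^3 = 1/8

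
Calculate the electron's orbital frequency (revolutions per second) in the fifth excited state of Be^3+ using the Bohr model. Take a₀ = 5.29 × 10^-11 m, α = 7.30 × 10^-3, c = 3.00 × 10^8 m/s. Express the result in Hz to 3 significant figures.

4.88 × 10^14 Hz

r = n²a₀/Z = 4.76 × 10^-10 m, v = Zαc/n = 1.46 × 10^6 m/s
f = v/(2πr) = 4.88 × 10^14 Hz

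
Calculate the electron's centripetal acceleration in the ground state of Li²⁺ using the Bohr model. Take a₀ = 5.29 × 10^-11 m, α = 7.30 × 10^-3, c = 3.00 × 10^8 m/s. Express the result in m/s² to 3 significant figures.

r = n²a₀/Z = 1.76 × 10^-11 m, v = Zαc/n = 6.57 × 10^6 m/s
a = v²/r = (6.57 × 10^6)² / 1.76 × 10^-11 = 2.45 × 10^24 m/s²

2.45 × 10^24 m/s²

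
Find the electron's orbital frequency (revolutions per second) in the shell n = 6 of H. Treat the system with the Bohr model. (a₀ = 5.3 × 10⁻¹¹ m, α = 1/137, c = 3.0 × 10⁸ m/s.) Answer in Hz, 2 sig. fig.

r = n²a₀/Z = 1.9 × 10⁻⁹ m, v = Zαc/n = 3.6 × 10⁵ m/s
f = v/(2πr) = 3.0 × 10¹³ Hz

3.0 × 10¹³ Hz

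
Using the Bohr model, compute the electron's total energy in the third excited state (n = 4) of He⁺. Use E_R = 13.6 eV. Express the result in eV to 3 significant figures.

E_n = −E_R·Z²/n² = −13.6 × 2²/4² = -3.40 eV

-3.40 eV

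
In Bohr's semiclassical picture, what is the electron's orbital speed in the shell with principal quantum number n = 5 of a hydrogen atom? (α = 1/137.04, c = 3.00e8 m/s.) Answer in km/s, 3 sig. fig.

v_n = Zαc/n = 1 × 0.00730 × 3.00e8 / 5
    = 438 km/s

438 km/s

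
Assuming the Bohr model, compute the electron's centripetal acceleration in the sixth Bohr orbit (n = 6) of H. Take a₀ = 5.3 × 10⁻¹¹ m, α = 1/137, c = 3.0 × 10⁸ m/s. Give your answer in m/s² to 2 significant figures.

7.0 × 10¹⁹ m/s²

r = n²a₀/Z = 1.9 × 10⁻⁹ m, v = Zαc/n = 3.6 × 10⁵ m/s
a = v²/r = (3.6 × 10⁵)² / 1.9 × 10⁻⁹ = 7.0 × 10¹⁹ m/s²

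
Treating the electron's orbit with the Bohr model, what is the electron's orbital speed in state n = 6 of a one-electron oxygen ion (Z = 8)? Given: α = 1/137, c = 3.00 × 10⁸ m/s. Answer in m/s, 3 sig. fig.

2.92 × 10⁶ m/s

v_n = Zαc/n = 8 × 0.00730 × 3.00 × 10⁸ / 6
    = 2.92 × 10⁶ m/s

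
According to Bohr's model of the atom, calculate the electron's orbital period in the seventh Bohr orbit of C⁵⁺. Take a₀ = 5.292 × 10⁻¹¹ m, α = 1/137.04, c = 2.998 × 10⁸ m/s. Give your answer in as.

1448 as

r = n²a₀/Z = 7²·5.292 × 10⁻¹¹/6 = 4.322 × 10⁻¹⁰ m
v = Zαc/n = 6·0.007297·2.998 × 10⁸/7 = 1.875 × 10⁶ m/s
T = 2πr/v = 1.448 × 10⁻¹⁵ s = 1448 as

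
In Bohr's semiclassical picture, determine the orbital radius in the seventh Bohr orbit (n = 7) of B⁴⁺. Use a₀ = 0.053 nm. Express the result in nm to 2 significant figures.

r_n = n²a₀/Z = 7² × 0.053 / 5
    = 49 × 0.053 / 5 = 0.52 nm

0.52 nm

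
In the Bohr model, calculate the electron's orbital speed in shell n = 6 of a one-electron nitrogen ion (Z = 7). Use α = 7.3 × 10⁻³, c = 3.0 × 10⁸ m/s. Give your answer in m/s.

2.6 × 10⁶ m/s

v_n = Zαc/n = 7 × 0.0073 × 3.0 × 10⁸ / 6
    = 2.6 × 10⁶ m/s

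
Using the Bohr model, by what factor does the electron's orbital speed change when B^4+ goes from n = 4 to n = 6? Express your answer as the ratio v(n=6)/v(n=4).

2/3

v ∝ Z^1 · n^-1; with Z fixed, v ∝ n^-1.
v(n=6)/v(n=4) = (6/4)^-1 = 2/3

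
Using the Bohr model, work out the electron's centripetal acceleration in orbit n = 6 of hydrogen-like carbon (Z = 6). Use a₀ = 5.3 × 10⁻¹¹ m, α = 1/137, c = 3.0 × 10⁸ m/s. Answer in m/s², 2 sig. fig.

r = n²a₀/Z = 3.2 × 10⁻¹⁰ m, v = Zαc/n = 2.2 × 10⁶ m/s
a = v²/r = (2.2 × 10⁶)² / 3.2 × 10⁻¹⁰ = 1.5 × 10²² m/s²

1.5 × 10²² m/s²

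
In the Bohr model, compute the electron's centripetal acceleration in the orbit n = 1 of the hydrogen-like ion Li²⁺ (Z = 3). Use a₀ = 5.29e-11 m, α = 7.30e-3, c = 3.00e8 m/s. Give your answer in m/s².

2.45e24 m/s²

r = n²a₀/Z = 1.76e-11 m, v = Zαc/n = 6.57e6 m/s
a = v²/r = (6.57e6)² / 1.76e-11 = 2.45e24 m/s²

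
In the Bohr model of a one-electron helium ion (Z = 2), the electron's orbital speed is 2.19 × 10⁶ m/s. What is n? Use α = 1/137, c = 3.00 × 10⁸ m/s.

2

v_n = Zαc/n ⇒ n = Zαc/v = 2 × 0.00730 × 3.00 × 10⁸ / 2.19 × 10⁶ ≈ 2.00
n = 2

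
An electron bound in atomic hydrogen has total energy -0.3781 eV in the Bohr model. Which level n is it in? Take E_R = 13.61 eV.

6

E_n = −E_R Z²/n² ⇒ n² = E_R Z²/(−E_n) = 13.61 × 1² / 0.3781 ≈ 36.00
n = 6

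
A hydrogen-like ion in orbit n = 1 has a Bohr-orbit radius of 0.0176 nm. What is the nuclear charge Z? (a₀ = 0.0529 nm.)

3

r_n = n²a₀/Z ⇒ Z = n²a₀/r = 1² × 0.0529 / 0.0176 ≈ 3.01
Z = 3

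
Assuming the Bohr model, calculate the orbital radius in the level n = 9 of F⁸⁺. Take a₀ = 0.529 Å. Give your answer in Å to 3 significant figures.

4.76 Å

r_n = n²a₀/Z = 9² × 0.529 / 9
    = 81 × 0.529 / 9 = 4.76 Å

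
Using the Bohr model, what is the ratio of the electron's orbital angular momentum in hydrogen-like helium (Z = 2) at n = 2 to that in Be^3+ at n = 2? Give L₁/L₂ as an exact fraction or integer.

1

L = nℏ is independent of Z.
L₁/L₂ = n₁/n₂ = 2/2 = 1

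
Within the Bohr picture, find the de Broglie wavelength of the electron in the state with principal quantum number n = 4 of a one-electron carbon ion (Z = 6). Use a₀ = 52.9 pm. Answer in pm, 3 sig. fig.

The Bohr quantisation condition is nλ = 2πr_n.
r_n = n²a₀/Z = 141 pm
λ = 2πr_n/n = 2π·141/4 = 222 pm

222 pm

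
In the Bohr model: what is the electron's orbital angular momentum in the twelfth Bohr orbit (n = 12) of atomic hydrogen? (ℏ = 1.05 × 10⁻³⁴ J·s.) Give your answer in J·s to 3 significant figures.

1.26 × 10⁻³³ J·s

L_n = nℏ = 12 × 1.05 × 10⁻³⁴ = 1.26 × 10⁻³³ J·s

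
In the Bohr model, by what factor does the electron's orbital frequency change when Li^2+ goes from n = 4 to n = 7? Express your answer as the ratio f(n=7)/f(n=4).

f ∝ Z^2 · n^-3; with Z fixed, f ∝ n^-3.
f(n=7)/f(n=4) = (7/4)^-3 = 64/343

64/343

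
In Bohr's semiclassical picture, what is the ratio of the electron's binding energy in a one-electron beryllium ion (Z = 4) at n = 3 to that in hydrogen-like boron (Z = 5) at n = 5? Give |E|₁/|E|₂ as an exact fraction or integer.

16/9

|E| ∝ Z^2 · n^-2
|E|₁/|E|₂ = (4/5)^2 · (3/5)^-2 = 16/9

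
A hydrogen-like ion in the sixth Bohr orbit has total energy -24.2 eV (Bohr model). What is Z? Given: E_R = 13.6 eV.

8

E_n = −E_R Z²/n² ⇒ Z² = −E_n n²/E_R = 24.2 × 6² / 13.6 ≈ 64.06
Z = 8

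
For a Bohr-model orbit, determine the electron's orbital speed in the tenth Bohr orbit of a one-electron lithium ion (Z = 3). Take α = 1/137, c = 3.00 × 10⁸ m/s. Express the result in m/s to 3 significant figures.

v_n = Zαc/n = 3 × 0.00730 × 3.00 × 10⁸ / 10
    = 6.57 × 10⁵ m/s

6.57 × 10⁵ m/s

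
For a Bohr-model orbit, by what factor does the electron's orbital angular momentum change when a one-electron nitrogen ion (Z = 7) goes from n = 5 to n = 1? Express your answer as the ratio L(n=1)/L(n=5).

L = nℏ depends only on n, so L ∝ n.
L(n=1)/L(n=5) = (1/5)^1 = 1/5

1/5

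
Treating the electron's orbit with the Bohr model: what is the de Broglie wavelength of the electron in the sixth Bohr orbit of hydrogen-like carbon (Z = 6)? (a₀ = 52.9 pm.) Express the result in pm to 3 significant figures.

332 pm

The Bohr quantisation condition is nλ = 2πr_n.
r_n = n²a₀/Z = 317 pm
λ = 2πr_n/n = 2π·317/6 = 332 pm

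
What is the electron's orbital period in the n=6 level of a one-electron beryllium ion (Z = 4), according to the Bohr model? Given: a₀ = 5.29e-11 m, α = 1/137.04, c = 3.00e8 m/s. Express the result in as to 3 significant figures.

r = n²a₀/Z = 6²·5.29e-11/4 = 4.76e-10 m
v = Zαc/n = 4·0.00730·3.00e8/6 = 1.46e6 m/s
T = 2πr/v = 2.05e-15 s = 2050 as

2050 as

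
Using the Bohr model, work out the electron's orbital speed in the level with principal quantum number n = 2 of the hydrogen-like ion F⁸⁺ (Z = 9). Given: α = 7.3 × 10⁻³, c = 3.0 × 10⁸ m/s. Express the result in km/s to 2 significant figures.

9900 km/s

v_n = Zαc/n = 9 × 0.0073 × 3.0 × 10⁸ / 2
    = 9900 km/s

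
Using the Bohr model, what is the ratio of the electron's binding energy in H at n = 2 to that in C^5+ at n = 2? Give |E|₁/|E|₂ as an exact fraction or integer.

|E| ∝ Z^2 · n^-2
|E|₁/|E|₂ = (1/6)^2 · (2/2)^-2 = 1/36

1/36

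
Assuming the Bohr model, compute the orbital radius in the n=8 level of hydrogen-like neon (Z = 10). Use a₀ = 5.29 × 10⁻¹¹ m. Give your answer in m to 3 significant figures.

r_n = n²a₀/Z = 8² × 5.29 × 10⁻¹¹ / 10
    = 64 × 5.29 × 10⁻¹¹ / 10 = 3.39 × 10⁻¹⁰ m

3.39 × 10⁻¹⁰ m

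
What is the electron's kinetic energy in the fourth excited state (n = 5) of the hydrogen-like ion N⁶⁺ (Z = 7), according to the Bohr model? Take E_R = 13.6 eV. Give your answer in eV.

26.7 eV

For a Coulomb orbit the virial theorem gives K = −E_n.
E_n = −E_R·Z²/n², so K = E_R·Z²/n² = 13.6 × 7²/5² = 26.7 eV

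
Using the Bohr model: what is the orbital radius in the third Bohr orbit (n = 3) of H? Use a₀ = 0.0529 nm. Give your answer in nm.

0.476 nm

r_n = n²a₀/Z = 3² × 0.0529 / 1
    = 9 × 0.0529 / 1 = 0.476 nm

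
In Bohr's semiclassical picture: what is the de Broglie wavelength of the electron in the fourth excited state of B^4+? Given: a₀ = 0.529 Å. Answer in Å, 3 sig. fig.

3.32 Å

The Bohr quantisation condition is nλ = 2πr_n.
r_n = n²a₀/Z = 2.65 Å
λ = 2πr_n/n = 2π·2.65/5 = 3.32 Å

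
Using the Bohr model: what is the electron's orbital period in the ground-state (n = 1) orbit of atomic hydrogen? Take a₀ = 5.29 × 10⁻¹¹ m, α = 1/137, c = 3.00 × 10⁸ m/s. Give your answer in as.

152 as

r = n²a₀/Z = 1²·5.29 × 10⁻¹¹/1 = 5.29 × 10⁻¹¹ m
v = Zαc/n = 1·0.00730·3.00 × 10⁸/1 = 2.19 × 10⁶ m/s
T = 2πr/v = 1.52 × 10⁻¹⁶ s = 152 as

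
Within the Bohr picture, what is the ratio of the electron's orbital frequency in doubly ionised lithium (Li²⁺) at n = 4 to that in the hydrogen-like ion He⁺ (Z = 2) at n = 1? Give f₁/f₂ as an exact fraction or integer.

9/256

f ∝ Z^2 · n^-3
f₁/f₂ = (3/2)^2 · (4/1)^-3 = 9/256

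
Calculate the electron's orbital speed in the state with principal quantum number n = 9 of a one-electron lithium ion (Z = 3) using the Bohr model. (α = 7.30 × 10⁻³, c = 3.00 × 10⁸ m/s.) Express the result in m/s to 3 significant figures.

v_n = Zαc/n = 3 × 0.00730 × 3.00 × 10⁸ / 9
    = 7.30 × 10⁵ m/s

7.30 × 10⁵ m/s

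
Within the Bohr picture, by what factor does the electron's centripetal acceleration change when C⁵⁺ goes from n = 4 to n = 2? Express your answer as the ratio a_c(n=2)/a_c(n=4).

16

a_c ∝ Z^3 · n^-4; with Z fixed, a_c ∝ n^-4.
a_c(n=2)/a_c(n=4) = (2/4)^-4 = 16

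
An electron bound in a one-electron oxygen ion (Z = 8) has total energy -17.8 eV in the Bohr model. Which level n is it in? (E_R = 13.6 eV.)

E_n = −E_R Z²/n² ⇒ n² = E_R Z²/(−E_n) = 13.6 × 8² / 17.8 ≈ 48.90
n = 7

7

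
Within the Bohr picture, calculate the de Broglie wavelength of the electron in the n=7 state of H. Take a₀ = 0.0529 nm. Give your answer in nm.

2.33 nm

The Bohr quantisation condition is nλ = 2πr_n.
r_n = n²a₀/Z = 2.59 nm
λ = 2πr_n/n = 2π·2.59/7 = 2.33 nm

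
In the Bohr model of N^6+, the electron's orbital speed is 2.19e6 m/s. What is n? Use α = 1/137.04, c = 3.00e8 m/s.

v_n = Zαc/n ⇒ n = Zαc/v = 7 × 0.00730 × 3.00e8 / 2.19e6 ≈ 7.00
n = 7

7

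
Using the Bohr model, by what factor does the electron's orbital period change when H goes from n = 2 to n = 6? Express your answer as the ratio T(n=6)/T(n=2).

T ∝ Z^-2 · n^3; with Z fixed, T ∝ n^3.
T(n=6)/T(n=2) = (6/2)^3 = 27

27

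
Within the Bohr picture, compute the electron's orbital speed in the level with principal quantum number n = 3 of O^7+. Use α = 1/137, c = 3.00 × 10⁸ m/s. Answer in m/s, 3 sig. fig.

v_n = Zαc/n = 8 × 0.00730 × 3.00 × 10⁸ / 3
    = 5.84 × 10⁶ m/s

5.84 × 10⁶ m/s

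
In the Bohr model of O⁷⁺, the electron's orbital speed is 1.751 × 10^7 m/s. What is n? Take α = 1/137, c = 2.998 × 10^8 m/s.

1

v_n = Zαc/n ⇒ n = Zαc/v = 8 × 0.007299 × 2.998 × 10^8 / 1.751 × 10^7 ≈ 1.00
n = 1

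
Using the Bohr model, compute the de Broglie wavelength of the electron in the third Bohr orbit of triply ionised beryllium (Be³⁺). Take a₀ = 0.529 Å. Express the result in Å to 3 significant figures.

The Bohr quantisation condition is nλ = 2πr_n.
r_n = n²a₀/Z = 1.19 Å
λ = 2πr_n/n = 2π·1.19/3 = 2.49 Å

2.49 Å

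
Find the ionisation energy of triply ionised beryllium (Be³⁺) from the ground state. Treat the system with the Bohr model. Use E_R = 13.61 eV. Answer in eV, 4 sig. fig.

E_n = −E_R·Z²/n² = −13.61 × 4²/1² eV = -217.8 eV
Ionisation energy = −E_n = 217.8 eV

217.8 eV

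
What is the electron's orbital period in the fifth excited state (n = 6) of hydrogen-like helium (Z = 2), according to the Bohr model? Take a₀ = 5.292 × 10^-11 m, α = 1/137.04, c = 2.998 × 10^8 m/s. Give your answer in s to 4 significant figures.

8.207 × 10^-15 s

r = n²a₀/Z = 6²·5.292 × 10^-11/2 = 9.526 × 10^-10 m
v = Zαc/n = 2·0.007297·2.998 × 10^8/6 = 7.292 × 10^5 m/s
T = 2πr/v = 8.207 × 10^-15 s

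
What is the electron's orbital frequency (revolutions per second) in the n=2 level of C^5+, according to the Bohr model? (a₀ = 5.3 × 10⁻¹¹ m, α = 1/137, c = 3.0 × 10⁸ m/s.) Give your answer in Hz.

3.0 × 10¹⁶ Hz

r = n²a₀/Z = 3.5 × 10⁻¹¹ m, v = Zαc/n = 6.6 × 10⁶ m/s
f = v/(2πr) = 3.0 × 10¹⁶ Hz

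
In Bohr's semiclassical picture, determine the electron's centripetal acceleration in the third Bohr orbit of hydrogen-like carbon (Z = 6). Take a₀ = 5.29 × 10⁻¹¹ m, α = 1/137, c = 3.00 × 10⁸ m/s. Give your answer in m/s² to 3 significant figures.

2.42 × 10²³ m/s²

r = n²a₀/Z = 7.94 × 10⁻¹¹ m, v = Zαc/n = 4.38 × 10⁶ m/s
a = v²/r = (4.38 × 10⁶)² / 7.94 × 10⁻¹¹ = 2.42 × 10²³ m/s²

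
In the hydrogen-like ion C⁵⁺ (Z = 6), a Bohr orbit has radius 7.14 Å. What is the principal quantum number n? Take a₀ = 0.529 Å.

9

r_n = n²a₀/Z ⇒ n² = rZ/a₀ = 7.14 × 6 / 0.529 ≈ 80.98
n = 9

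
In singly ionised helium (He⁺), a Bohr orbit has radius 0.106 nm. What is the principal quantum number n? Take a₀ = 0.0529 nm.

r_n = n²a₀/Z ⇒ n² = rZ/a₀ = 0.106 × 2 / 0.0529 ≈ 4.01
n = 2

2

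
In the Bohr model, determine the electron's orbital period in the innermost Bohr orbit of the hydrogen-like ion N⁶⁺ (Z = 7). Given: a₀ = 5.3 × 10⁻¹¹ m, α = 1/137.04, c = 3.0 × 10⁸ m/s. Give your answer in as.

r = n²a₀/Z = 1²·5.3 × 10⁻¹¹/7 = 7.6 × 10⁻¹² m
v = Zαc/n = 7·0.0073·3.0 × 10⁸/1 = 1.5 × 10⁷ m/s
T = 2πr/v = 3.1 × 10⁻¹⁸ s = 3.1 as

3.1 as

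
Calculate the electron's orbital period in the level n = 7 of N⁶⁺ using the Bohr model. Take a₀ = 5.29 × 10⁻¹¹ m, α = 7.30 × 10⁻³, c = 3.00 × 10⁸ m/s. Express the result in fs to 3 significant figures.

r = n²a₀/Z = 7²·5.29 × 10⁻¹¹/7 = 3.70 × 10⁻¹⁰ m
v = Zαc/n = 7·0.00730·3.00 × 10⁸/7 = 2.19 × 10⁶ m/s
T = 2πr/v = 1.06 × 10⁻¹⁵ s = 1.06 fs

1.06 fs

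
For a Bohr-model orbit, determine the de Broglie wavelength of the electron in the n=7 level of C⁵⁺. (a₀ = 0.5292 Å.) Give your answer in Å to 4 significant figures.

3.879 Å

The Bohr quantisation condition is nλ = 2πr_n.
r_n = n²a₀/Z = 4.322 Å
λ = 2πr_n/n = 2π·4.322/7 = 3.879 Å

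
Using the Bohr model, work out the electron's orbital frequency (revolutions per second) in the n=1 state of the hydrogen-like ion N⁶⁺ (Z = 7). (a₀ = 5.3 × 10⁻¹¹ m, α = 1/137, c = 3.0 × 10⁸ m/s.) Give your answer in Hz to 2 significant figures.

3.2 × 10¹⁷ Hz

r = n²a₀/Z = 7.6 × 10⁻¹² m, v = Zαc/n = 1.5 × 10⁷ m/s
f = v/(2πr) = 3.2 × 10¹⁷ Hz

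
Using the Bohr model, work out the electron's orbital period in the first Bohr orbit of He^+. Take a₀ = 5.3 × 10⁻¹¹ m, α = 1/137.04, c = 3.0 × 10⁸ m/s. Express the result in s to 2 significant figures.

3.8 × 10⁻¹⁷ s

r = n²a₀/Z = 1²·5.3 × 10⁻¹¹/2 = 2.6 × 10⁻¹¹ m
v = Zαc/n = 2·0.0073·3.0 × 10⁸/1 = 4.4 × 10⁶ m/s
T = 2πr/v = 3.8 × 10⁻¹⁷ s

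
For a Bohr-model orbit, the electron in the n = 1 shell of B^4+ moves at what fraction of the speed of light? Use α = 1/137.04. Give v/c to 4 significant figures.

0.03649

v_n = Zαc/n, so v/c = Zα/n = 5 × 0.007297 / 1 = 0.03649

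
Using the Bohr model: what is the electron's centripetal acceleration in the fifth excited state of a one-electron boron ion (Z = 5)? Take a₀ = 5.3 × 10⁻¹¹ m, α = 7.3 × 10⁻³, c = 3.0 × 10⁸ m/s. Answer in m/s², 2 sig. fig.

8.7 × 10²¹ m/s²

r = n²a₀/Z = 3.8 × 10⁻¹⁰ m, v = Zαc/n = 1.8 × 10⁶ m/s
a = v²/r = (1.8 × 10⁶)² / 3.8 × 10⁻¹⁰ = 8.7 × 10²¹ m/s²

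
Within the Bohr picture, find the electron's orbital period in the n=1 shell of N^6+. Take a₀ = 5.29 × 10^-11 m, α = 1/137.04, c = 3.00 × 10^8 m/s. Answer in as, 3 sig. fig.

3.10 as

r = n²a₀/Z = 1²·5.29 × 10^-11/7 = 7.56 × 10^-12 m
v = Zαc/n = 7·0.00730·3.00 × 10^8/1 = 1.53 × 10^7 m/s
T = 2πr/v = 3.10 × 10^-18 s = 3.10 as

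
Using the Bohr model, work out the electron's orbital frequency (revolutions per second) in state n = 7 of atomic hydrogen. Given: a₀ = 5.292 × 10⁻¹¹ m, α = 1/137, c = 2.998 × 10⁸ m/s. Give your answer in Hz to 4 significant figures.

1.919 × 10¹³ Hz

r = n²a₀/Z = 2.593 × 10⁻⁹ m, v = Zαc/n = 3.126 × 10⁵ m/s
f = v/(2πr) = 1.919 × 10¹³ Hz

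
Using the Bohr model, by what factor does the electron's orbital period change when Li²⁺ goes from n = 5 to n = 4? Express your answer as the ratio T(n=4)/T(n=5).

64/125

T ∝ Z^-2 · n^3; with Z fixed, T ∝ n^3.
T(n=4)/T(n=5) = (4/5)^3 = 64/125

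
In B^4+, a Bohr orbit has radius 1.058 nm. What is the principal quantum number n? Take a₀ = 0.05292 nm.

r_n = n²a₀/Z ⇒ n² = rZ/a₀ = 1.058 × 5 / 0.05292 ≈ 99.96
n = 10

10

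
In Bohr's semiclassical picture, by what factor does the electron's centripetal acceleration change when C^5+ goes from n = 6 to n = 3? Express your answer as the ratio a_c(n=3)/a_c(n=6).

a_c ∝ Z^3 · n^-4; with Z fixed, a_c ∝ n^-4.
a_c(n=3)/a_c(n=6) = (3/6)^-4 = 16

16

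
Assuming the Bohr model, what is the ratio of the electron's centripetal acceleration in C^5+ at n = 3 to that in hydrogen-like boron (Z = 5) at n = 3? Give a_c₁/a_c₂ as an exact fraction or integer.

a_c ∝ Z^3 · n^-4
a_c₁/a_c₂ = (6/5)^3 · (3/3)^-4 = 216/125

216/125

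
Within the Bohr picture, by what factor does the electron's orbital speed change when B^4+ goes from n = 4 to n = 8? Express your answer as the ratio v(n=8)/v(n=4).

1/2

v ∝ Z^1 · n^-1; with Z fixed, v ∝ n^-1.
v(n=8)/v(n=4) = (8/4)^-1 = 1/2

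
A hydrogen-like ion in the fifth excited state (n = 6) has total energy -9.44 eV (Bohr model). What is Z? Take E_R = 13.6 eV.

E_n = −E_R Z²/n² ⇒ Z² = −E_n n²/E_R = 9.44 × 6² / 13.6 ≈ 24.99
Z = 5

5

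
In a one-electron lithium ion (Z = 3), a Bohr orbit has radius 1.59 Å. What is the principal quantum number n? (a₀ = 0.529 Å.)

r_n = n²a₀/Z ⇒ n² = rZ/a₀ = 1.59 × 3 / 0.529 ≈ 9.02
n = 3

3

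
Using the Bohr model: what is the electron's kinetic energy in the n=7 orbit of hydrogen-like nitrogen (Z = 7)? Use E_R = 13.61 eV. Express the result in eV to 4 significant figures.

For a Coulomb orbit the virial theorem gives K = −E_n.
E_n = −E_R·Z²/n², so K = E_R·Z²/n² = 13.61 × 7²/7² = 13.61 eV

13.61 eV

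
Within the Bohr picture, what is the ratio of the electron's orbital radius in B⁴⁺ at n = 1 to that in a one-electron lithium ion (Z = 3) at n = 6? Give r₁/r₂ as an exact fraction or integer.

r ∝ Z^-1 · n^2
r₁/r₂ = (5/3)^-1 · (1/6)^2 = 1/60

1/60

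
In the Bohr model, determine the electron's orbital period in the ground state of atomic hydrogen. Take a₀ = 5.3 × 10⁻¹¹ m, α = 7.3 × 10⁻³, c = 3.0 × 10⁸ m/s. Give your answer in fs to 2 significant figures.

0.15 fs

r = n²a₀/Z = 1²·5.3 × 10⁻¹¹/1 = 5.3 × 10⁻¹¹ m
v = Zαc/n = 1·0.0073·3.0 × 10⁸/1 = 2.2 × 10⁶ m/s
T = 2πr/v = 1.5 × 10⁻¹⁶ s = 0.15 fs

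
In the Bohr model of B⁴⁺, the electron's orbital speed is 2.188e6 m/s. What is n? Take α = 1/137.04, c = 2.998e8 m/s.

v_n = Zαc/n ⇒ n = Zαc/v = 5 × 0.007297 × 2.998e8 / 2.188e6 ≈ 5.00
n = 5

5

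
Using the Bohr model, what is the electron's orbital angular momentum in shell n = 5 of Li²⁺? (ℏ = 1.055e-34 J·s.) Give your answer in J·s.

L_n = nℏ = 5 × 1.055e-34 = 5.275e-34 J·s

5.275e-34 J·s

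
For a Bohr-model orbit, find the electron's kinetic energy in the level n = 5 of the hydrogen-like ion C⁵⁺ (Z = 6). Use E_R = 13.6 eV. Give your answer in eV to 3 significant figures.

For a Coulomb orbit the virial theorem gives K = −E_n.
E_n = −E_R·Z²/n², so K = E_R·Z²/n² = 13.6 × 6²/5² = 19.6 eV

19.6 eV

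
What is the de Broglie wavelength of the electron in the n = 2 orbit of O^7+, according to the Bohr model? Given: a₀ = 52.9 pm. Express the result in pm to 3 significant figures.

The Bohr quantisation condition is nλ = 2πr_n.
r_n = n²a₀/Z = 26.4 pm
λ = 2πr_n/n = 2π·26.4/2 = 83.1 pm

83.1 pm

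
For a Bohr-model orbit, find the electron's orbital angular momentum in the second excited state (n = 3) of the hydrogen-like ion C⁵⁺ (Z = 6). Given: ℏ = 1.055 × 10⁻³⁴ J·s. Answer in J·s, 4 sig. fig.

L_n = nℏ = 3 × 1.055 × 10⁻³⁴ = 3.165 × 10⁻³⁴ J·s

3.165 × 10⁻³⁴ J·s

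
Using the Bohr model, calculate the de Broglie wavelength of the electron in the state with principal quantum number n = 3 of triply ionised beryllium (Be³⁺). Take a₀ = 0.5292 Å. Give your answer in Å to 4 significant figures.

2.494 Å

The Bohr quantisation condition is nλ = 2πr_n.
r_n = n²a₀/Z = 1.191 Å
λ = 2πr_n/n = 2π·1.191/3 = 2.494 Å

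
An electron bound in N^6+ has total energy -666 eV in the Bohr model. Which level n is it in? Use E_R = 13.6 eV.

1

E_n = −E_R Z²/n² ⇒ n² = E_R Z²/(−E_n) = 13.6 × 7² / 666 ≈ 1.00
n = 1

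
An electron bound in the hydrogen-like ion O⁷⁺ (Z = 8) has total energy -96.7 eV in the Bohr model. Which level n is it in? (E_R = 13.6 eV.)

3

E_n = −E_R Z²/n² ⇒ n² = E_R Z²/(−E_n) = 13.6 × 8² / 96.7 ≈ 9.00
n = 3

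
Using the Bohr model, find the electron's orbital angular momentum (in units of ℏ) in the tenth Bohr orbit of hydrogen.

10

L_n = nℏ, so L/ℏ = n = 10.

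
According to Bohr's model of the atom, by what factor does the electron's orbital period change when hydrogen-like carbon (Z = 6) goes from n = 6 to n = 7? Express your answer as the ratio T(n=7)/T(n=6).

343/216

T ∝ Z^-2 · n^3; with Z fixed, T ∝ n^3.
T(n=7)/T(n=6) = (7/6)^3 = 343/216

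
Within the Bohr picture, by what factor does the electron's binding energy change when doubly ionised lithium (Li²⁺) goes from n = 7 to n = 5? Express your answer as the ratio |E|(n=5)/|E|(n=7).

49/25

|E| ∝ Z^2 · n^-2; with Z fixed, |E| ∝ n^-2.
|E|(n=5)/|E|(n=7) = (5/7)^-2 = 49/25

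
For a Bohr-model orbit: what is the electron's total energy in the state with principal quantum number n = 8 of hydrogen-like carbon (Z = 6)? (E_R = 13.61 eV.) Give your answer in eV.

-7.656 eV

E_n = −E_R·Z²/n² = −13.61 × 6²/8² = -7.656 eV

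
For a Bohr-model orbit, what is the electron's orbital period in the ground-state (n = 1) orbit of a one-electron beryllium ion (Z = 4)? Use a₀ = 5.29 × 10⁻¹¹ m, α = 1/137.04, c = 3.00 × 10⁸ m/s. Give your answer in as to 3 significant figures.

r = n²a₀/Z = 1²·5.29 × 10⁻¹¹/4 = 1.32 × 10⁻¹¹ m
v = Zαc/n = 4·0.00730·3.00 × 10⁸/1 = 8.76 × 10⁶ m/s
T = 2πr/v = 9.49 × 10⁻¹⁸ s = 9.49 as

9.49 as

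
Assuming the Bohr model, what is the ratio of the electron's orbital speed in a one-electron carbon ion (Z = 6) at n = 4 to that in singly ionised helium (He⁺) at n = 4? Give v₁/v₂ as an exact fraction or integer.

v ∝ Z^1 · n^-1
v₁/v₂ = (6/2)^1 · (4/4)^-1 = 3

3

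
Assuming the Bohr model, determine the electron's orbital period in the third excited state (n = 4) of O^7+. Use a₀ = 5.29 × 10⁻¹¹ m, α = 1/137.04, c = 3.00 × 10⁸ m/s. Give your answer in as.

152 as

r = n²a₀/Z = 4²·5.29 × 10⁻¹¹/8 = 1.06 × 10⁻¹⁰ m
v = Zαc/n = 8·0.00730·3.00 × 10⁸/4 = 4.38 × 10⁶ m/s
T = 2πr/v = 1.52 × 10⁻¹⁶ s = 152 as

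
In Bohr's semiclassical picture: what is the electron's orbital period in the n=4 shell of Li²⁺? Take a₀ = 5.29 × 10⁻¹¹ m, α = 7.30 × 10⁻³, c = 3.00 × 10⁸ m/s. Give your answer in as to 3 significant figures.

r = n²a₀/Z = 4²·5.29 × 10⁻¹¹/3 = 2.82 × 10⁻¹⁰ m
v = Zαc/n = 3·0.00730·3.00 × 10⁸/4 = 1.64 × 10⁶ m/s
T = 2πr/v = 1.08 × 10⁻¹⁵ s = 1080 as

1080 as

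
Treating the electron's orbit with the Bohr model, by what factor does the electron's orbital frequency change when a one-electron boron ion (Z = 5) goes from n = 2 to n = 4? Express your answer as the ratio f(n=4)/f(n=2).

f ∝ Z^2 · n^-3; with Z fixed, f ∝ n^-3.
f(n=4)/f(n=2) = (4/2)^-3 = 1/8

1/8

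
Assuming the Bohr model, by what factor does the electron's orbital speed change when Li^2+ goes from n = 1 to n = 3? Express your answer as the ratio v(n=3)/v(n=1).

v ∝ Z^1 · n^-1; with Z fixed, v ∝ n^-1.
v(n=3)/v(n=1) = (3/1)^-1 = 1/3

1/3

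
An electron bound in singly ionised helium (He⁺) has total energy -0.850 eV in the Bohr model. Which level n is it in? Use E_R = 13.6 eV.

E_n = −E_R Z²/n² ⇒ n² = E_R Z²/(−E_n) = 13.6 × 2² / 0.850 ≈ 64.00
n = 8

8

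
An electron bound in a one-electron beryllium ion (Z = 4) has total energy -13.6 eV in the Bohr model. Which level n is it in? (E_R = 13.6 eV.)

4

E_n = −E_R Z²/n² ⇒ n² = E_R Z²/(−E_n) = 13.6 × 4² / 13.6 ≈ 16.00
n = 4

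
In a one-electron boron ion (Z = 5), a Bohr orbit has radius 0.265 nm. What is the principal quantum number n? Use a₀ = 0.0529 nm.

5

r_n = n²a₀/Z ⇒ n² = rZ/a₀ = 0.265 × 5 / 0.0529 ≈ 25.05
n = 5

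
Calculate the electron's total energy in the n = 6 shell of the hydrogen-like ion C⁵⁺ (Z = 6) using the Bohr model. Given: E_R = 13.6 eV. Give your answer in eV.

-13.6 eV

E_n = −E_R·Z²/n² = −13.6 × 6²/6² = -13.6 eV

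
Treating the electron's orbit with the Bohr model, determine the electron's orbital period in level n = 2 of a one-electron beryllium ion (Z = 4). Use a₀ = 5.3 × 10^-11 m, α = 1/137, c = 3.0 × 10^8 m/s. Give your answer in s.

7.6 × 10^-17 s

r = n²a₀/Z = 2²·5.3 × 10^-11/4 = 5.3 × 10^-11 m
v = Zαc/n = 4·0.0073·3.0 × 10^8/2 = 4.4 × 10^6 m/s
T = 2πr/v = 7.6 × 10^-17 s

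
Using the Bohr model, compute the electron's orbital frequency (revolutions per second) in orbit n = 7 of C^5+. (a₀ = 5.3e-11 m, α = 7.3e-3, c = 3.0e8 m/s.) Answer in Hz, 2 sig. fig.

r = n²a₀/Z = 4.3e-10 m, v = Zαc/n = 1.9e6 m/s
f = v/(2πr) = 6.9e14 Hz

6.9e14 Hz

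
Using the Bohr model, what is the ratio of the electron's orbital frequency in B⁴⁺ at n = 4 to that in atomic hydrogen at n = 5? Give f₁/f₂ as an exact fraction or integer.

f ∝ Z^2 · n^-3
f₁/f₂ = (5/1)^2 · (4/5)^-3 = 3125/64

3125/64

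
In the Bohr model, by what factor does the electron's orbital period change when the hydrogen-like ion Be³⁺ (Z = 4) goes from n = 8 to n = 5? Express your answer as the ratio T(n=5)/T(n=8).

125/512

T ∝ Z^-2 · n^3; with Z fixed, T ∝ n^3.
T(n=5)/T(n=8) = (5/8)^3 = 125/512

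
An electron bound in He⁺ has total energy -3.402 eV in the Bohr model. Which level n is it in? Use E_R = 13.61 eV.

4

E_n = −E_R Z²/n² ⇒ n² = E_R Z²/(−E_n) = 13.61 × 2² / 3.402 ≈ 16.00
n = 4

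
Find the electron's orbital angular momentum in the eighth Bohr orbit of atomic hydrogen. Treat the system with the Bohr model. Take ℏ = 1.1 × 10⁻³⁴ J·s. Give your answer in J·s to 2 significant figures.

L_n = nℏ = 8 × 1.1 × 10⁻³⁴ = 8.8 × 10⁻³⁴ J·s

8.8 × 10⁻³⁴ J·s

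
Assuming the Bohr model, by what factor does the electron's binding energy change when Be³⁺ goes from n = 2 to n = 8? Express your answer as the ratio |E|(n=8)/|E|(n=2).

|E| ∝ Z^2 · n^-2; with Z fixed, |E| ∝ n^-2.
|E|(n=8)/|E|(n=2) = (8/2)^-2 = 1/16

1/16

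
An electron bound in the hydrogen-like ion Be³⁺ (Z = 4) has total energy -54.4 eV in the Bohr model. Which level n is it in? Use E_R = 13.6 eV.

E_n = −E_R Z²/n² ⇒ n² = E_R Z²/(−E_n) = 13.6 × 4² / 54.4 ≈ 4.00
n = 2

2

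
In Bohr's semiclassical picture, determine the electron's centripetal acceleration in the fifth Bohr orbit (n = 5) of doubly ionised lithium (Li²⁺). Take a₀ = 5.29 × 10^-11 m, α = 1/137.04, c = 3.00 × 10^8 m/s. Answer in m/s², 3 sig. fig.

r = n²a₀/Z = 4.41 × 10^-10 m, v = Zαc/n = 1.31 × 10^6 m/s
a = v²/r = (1.31 × 10^6)² / 4.41 × 10^-10 = 3.91 × 10^21 m/s²

3.91 × 10^21 m/s²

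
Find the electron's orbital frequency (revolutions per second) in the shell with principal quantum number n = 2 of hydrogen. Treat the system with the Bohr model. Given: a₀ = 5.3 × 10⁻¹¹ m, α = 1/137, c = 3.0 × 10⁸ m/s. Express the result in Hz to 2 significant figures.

8.2 × 10¹⁴ Hz

r = n²a₀/Z = 2.1 × 10⁻¹⁰ m, v = Zαc/n = 1.1 × 10⁶ m/s
f = v/(2πr) = 8.2 × 10¹⁴ Hz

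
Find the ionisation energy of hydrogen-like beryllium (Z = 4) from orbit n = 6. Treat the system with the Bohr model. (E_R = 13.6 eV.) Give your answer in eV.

E_n = −E_R·Z²/n² = −13.6 × 4²/6² eV = -6.04 eV
Ionisation energy = −E_n = 6.04 eV

6.04 eV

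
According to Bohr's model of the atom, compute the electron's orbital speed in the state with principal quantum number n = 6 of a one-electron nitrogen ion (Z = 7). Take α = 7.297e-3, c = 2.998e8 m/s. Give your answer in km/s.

2552 km/s

v_n = Zαc/n = 7 × 0.007297 × 2.998e8 / 6
    = 2552 km/s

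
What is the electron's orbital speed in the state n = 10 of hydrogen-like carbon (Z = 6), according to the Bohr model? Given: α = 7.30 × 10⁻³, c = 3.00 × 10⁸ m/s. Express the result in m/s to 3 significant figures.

v_n = Zαc/n = 6 × 0.00730 × 3.00 × 10⁸ / 10
    = 1.31 × 10⁶ m/s

1.31 × 10⁶ m/s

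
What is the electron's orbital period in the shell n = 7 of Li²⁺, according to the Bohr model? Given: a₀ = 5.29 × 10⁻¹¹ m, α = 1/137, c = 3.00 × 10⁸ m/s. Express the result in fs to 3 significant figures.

5.78 fs

r = n²a₀/Z = 7²·5.29 × 10⁻¹¹/3 = 8.64 × 10⁻¹⁰ m
v = Zαc/n = 3·0.00730·3.00 × 10⁸/7 = 9.38 × 10⁵ m/s
T = 2πr/v = 5.78 × 10⁻¹⁵ s = 5.78 fs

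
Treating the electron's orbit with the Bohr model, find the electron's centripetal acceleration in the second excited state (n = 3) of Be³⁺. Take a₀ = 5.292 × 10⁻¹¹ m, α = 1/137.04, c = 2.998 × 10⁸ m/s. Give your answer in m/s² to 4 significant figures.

r = n²a₀/Z = 1.191 × 10⁻¹⁰ m, v = Zαc/n = 2.917 × 10⁶ m/s
a = v²/r = (2.917 × 10⁶)² / 1.191 × 10⁻¹⁰ = 7.146 × 10²² m/s²

7.146 × 10²² m/s²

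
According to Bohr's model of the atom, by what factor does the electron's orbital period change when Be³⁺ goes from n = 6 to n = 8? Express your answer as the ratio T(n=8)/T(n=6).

64/27

T ∝ Z^-2 · n^3; with Z fixed, T ∝ n^3.
T(n=8)/T(n=6) = (8/6)^3 = 64/27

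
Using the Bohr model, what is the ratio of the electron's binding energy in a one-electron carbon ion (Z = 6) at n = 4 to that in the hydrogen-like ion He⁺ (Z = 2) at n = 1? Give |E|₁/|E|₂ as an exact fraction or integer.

9/16

|E| ∝ Z^2 · n^-2
|E|₁/|E|₂ = (6/2)^2 · (4/1)^-2 = 9/16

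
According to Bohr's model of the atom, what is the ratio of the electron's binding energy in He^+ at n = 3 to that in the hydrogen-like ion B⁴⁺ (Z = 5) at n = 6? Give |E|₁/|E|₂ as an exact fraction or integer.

16/25

|E| ∝ Z^2 · n^-2
|E|₁/|E|₂ = (2/5)^2 · (3/6)^-2 = 16/25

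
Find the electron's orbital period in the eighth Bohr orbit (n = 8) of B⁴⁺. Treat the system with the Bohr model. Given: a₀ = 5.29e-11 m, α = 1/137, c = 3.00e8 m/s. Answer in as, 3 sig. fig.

r = n²a₀/Z = 8²·5.29e-11/5 = 6.77e-10 m
v = Zαc/n = 5·0.00730·3.00e8/8 = 1.37e6 m/s
T = 2πr/v = 3.11e-15 s = 3110 as

3110 as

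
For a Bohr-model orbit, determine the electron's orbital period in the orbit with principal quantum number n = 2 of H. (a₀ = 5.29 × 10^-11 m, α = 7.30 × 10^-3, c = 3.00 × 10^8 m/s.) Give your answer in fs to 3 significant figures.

r = n²a₀/Z = 2²·5.29 × 10^-11/1 = 2.12 × 10^-10 m
v = Zαc/n = 1·0.00730·3.00 × 10^8/2 = 1.09 × 10^6 m/s
T = 2πr/v = 1.21 × 10^-15 s = 1.21 fs

1.21 fs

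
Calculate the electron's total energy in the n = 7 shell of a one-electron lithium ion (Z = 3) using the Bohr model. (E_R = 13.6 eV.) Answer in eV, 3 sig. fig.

-2.50 eV

E_n = −E_R·Z²/n² = −13.6 × 3²/7² = -2.50 eV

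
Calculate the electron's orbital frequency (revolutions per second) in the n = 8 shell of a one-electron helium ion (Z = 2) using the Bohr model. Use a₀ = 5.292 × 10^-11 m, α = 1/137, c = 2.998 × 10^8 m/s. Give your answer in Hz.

r = n²a₀/Z = 1.693 × 10^-9 m, v = Zαc/n = 5.471 × 10^5 m/s
f = v/(2πr) = 5.142 × 10^13 Hz

5.142 × 10^13 Hz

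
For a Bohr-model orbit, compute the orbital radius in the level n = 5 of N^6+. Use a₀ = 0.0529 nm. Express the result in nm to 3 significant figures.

r_n = n²a₀/Z = 5² × 0.0529 / 7
    = 25 × 0.0529 / 7 = 0.189 nm

0.189 nm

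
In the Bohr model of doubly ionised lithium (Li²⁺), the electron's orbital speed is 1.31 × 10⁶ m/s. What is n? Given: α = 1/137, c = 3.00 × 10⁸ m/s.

5

v_n = Zαc/n ⇒ n = Zαc/v = 3 × 0.00730 × 3.00 × 10⁸ / 1.31 × 10⁶ ≈ 5.01
n = 5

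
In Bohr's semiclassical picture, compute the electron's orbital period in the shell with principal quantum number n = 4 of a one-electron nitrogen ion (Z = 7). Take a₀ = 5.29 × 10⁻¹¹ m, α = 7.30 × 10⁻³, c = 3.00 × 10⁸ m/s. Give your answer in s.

r = n²a₀/Z = 4²·5.29 × 10⁻¹¹/7 = 1.21 × 10⁻¹⁰ m
v = Zαc/n = 7·0.00730·3.00 × 10⁸/4 = 3.83 × 10⁶ m/s
T = 2πr/v = 1.98 × 10⁻¹⁶ s

1.98 × 10⁻¹⁶ s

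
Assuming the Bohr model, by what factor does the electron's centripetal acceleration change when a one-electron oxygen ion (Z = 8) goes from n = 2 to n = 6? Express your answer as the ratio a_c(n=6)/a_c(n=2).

a_c ∝ Z^3 · n^-4; with Z fixed, a_c ∝ n^-4.
a_c(n=6)/a_c(n=2) = (6/2)^-4 = 1/81

1/81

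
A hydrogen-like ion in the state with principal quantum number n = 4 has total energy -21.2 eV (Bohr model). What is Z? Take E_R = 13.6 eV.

E_n = −E_R Z²/n² ⇒ Z² = −E_n n²/E_R = 21.2 × 4² / 13.6 ≈ 24.94
Z = 5

5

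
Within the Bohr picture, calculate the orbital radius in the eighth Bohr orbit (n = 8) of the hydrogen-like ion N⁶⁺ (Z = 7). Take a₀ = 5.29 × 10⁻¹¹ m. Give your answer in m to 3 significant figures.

r_n = n²a₀/Z = 8² × 5.29 × 10⁻¹¹ / 7
    = 64 × 5.29 × 10⁻¹¹ / 7 = 4.84 × 10⁻¹⁰ m

4.84 × 10⁻¹⁰ m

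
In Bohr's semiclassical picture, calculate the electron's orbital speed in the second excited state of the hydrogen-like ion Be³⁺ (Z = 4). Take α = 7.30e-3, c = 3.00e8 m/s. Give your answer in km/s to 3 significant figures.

v_n = Zαc/n = 4 × 0.00730 × 3.00e8 / 3
    = 2920 km/s

2920 km/s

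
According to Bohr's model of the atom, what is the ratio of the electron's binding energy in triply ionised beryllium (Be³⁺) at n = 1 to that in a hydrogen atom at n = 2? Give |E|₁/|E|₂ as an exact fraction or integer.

64

|E| ∝ Z^2 · n^-2
|E|₁/|E|₂ = (4/1)^2 · (1/2)^-2 = 64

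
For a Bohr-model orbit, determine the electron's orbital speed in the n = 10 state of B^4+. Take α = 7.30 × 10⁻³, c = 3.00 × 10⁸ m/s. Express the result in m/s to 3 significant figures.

v_n = Zαc/n = 5 × 0.00730 × 3.00 × 10⁸ / 10
    = 1.09 × 10⁶ m/s

1.09 × 10⁶ m/s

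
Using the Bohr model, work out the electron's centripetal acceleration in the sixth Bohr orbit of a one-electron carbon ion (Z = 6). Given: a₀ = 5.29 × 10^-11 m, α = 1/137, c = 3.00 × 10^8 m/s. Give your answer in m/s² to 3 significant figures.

r = n²a₀/Z = 3.17 × 10^-10 m, v = Zαc/n = 2.19 × 10^6 m/s
a = v²/r = (2.19 × 10^6)² / 3.17 × 10^-10 = 1.51 × 10^22 m/s²

1.51 × 10^22 m/s²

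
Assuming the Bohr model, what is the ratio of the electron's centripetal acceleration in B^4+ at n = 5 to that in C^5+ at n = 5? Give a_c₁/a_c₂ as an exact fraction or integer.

125/216

a_c ∝ Z^3 · n^-4
a_c₁/a_c₂ = (5/6)^3 · (5/5)^-4 = 125/216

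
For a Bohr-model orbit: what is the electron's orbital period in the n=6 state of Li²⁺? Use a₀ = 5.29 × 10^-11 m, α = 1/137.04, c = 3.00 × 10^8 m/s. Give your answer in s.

r = n²a₀/Z = 6²·5.29 × 10^-11/3 = 6.35 × 10^-10 m
v = Zαc/n = 3·0.00730·3.00 × 10^8/6 = 1.09 × 10^6 m/s
T = 2πr/v = 3.64 × 10^-15 s

3.64 × 10^-15 s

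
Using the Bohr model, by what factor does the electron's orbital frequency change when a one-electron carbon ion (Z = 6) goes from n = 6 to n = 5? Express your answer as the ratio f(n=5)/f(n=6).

f ∝ Z^2 · n^-3; with Z fixed, f ∝ n^-3.
f(n=5)/f(n=6) = (5/6)^-3 = 216/125

216/125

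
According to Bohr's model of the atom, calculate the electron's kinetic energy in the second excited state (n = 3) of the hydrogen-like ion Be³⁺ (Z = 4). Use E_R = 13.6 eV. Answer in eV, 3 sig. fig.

24.2 eV

For a Coulomb orbit the virial theorem gives K = −E_n.
E_n = −E_R·Z²/n², so K = E_R·Z²/n² = 13.6 × 4²/3² = 24.2 eV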